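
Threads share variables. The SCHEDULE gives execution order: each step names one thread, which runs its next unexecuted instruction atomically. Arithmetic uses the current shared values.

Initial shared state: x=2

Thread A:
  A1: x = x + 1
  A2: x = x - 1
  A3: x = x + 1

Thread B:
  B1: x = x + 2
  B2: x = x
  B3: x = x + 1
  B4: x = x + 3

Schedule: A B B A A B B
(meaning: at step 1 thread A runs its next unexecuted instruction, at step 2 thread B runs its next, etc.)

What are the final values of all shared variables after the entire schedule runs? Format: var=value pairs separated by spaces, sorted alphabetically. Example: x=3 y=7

Step 1: thread A executes A1 (x = x + 1). Shared: x=3. PCs: A@1 B@0
Step 2: thread B executes B1 (x = x + 2). Shared: x=5. PCs: A@1 B@1
Step 3: thread B executes B2 (x = x). Shared: x=5. PCs: A@1 B@2
Step 4: thread A executes A2 (x = x - 1). Shared: x=4. PCs: A@2 B@2
Step 5: thread A executes A3 (x = x + 1). Shared: x=5. PCs: A@3 B@2
Step 6: thread B executes B3 (x = x + 1). Shared: x=6. PCs: A@3 B@3
Step 7: thread B executes B4 (x = x + 3). Shared: x=9. PCs: A@3 B@4

Answer: x=9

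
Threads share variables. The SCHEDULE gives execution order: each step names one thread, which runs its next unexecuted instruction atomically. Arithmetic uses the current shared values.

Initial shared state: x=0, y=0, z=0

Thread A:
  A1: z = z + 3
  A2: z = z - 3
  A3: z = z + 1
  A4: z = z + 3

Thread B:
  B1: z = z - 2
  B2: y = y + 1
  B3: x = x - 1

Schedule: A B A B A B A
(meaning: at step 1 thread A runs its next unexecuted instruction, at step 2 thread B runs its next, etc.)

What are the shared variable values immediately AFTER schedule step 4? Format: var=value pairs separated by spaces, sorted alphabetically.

Answer: x=0 y=1 z=-2

Derivation:
Step 1: thread A executes A1 (z = z + 3). Shared: x=0 y=0 z=3. PCs: A@1 B@0
Step 2: thread B executes B1 (z = z - 2). Shared: x=0 y=0 z=1. PCs: A@1 B@1
Step 3: thread A executes A2 (z = z - 3). Shared: x=0 y=0 z=-2. PCs: A@2 B@1
Step 4: thread B executes B2 (y = y + 1). Shared: x=0 y=1 z=-2. PCs: A@2 B@2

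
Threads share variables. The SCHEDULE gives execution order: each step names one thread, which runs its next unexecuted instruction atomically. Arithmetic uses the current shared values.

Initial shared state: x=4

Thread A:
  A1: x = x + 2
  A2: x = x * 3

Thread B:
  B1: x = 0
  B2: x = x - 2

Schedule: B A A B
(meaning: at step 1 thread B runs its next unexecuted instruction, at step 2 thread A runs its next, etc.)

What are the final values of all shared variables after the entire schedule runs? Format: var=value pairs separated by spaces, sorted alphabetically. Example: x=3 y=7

Answer: x=4

Derivation:
Step 1: thread B executes B1 (x = 0). Shared: x=0. PCs: A@0 B@1
Step 2: thread A executes A1 (x = x + 2). Shared: x=2. PCs: A@1 B@1
Step 3: thread A executes A2 (x = x * 3). Shared: x=6. PCs: A@2 B@1
Step 4: thread B executes B2 (x = x - 2). Shared: x=4. PCs: A@2 B@2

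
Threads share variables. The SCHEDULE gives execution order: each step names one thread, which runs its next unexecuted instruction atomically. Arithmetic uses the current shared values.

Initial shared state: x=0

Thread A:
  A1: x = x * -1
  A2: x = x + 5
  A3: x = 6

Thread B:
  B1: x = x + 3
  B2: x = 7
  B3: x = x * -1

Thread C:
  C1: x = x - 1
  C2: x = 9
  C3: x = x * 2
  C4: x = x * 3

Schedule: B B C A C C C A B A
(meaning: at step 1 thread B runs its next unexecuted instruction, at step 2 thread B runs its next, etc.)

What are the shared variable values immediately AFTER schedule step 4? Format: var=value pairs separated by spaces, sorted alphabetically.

Answer: x=-6

Derivation:
Step 1: thread B executes B1 (x = x + 3). Shared: x=3. PCs: A@0 B@1 C@0
Step 2: thread B executes B2 (x = 7). Shared: x=7. PCs: A@0 B@2 C@0
Step 3: thread C executes C1 (x = x - 1). Shared: x=6. PCs: A@0 B@2 C@1
Step 4: thread A executes A1 (x = x * -1). Shared: x=-6. PCs: A@1 B@2 C@1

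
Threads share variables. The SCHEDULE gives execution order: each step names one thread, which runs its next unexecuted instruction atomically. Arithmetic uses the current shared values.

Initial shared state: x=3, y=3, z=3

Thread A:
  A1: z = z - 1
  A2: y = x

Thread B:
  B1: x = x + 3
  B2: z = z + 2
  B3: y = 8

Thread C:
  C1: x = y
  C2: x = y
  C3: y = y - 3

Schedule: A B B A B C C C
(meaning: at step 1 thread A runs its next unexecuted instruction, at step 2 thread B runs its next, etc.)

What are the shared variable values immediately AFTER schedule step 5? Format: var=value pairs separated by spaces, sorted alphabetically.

Step 1: thread A executes A1 (z = z - 1). Shared: x=3 y=3 z=2. PCs: A@1 B@0 C@0
Step 2: thread B executes B1 (x = x + 3). Shared: x=6 y=3 z=2. PCs: A@1 B@1 C@0
Step 3: thread B executes B2 (z = z + 2). Shared: x=6 y=3 z=4. PCs: A@1 B@2 C@0
Step 4: thread A executes A2 (y = x). Shared: x=6 y=6 z=4. PCs: A@2 B@2 C@0
Step 5: thread B executes B3 (y = 8). Shared: x=6 y=8 z=4. PCs: A@2 B@3 C@0

Answer: x=6 y=8 z=4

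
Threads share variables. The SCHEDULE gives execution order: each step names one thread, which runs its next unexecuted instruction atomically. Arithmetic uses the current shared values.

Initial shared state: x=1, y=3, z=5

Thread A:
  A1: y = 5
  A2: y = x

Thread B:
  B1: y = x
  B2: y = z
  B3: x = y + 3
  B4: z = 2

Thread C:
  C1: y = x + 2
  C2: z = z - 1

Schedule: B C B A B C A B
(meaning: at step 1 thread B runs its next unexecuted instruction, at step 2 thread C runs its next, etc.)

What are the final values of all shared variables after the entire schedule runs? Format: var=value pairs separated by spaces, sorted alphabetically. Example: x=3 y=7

Answer: x=8 y=8 z=2

Derivation:
Step 1: thread B executes B1 (y = x). Shared: x=1 y=1 z=5. PCs: A@0 B@1 C@0
Step 2: thread C executes C1 (y = x + 2). Shared: x=1 y=3 z=5. PCs: A@0 B@1 C@1
Step 3: thread B executes B2 (y = z). Shared: x=1 y=5 z=5. PCs: A@0 B@2 C@1
Step 4: thread A executes A1 (y = 5). Shared: x=1 y=5 z=5. PCs: A@1 B@2 C@1
Step 5: thread B executes B3 (x = y + 3). Shared: x=8 y=5 z=5. PCs: A@1 B@3 C@1
Step 6: thread C executes C2 (z = z - 1). Shared: x=8 y=5 z=4. PCs: A@1 B@3 C@2
Step 7: thread A executes A2 (y = x). Shared: x=8 y=8 z=4. PCs: A@2 B@3 C@2
Step 8: thread B executes B4 (z = 2). Shared: x=8 y=8 z=2. PCs: A@2 B@4 C@2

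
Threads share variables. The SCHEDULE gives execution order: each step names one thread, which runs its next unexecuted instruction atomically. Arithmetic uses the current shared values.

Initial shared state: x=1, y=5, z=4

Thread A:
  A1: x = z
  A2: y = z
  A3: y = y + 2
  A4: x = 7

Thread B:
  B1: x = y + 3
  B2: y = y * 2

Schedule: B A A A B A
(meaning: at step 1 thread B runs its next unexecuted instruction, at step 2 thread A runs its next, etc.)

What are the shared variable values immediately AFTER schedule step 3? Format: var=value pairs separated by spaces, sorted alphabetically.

Step 1: thread B executes B1 (x = y + 3). Shared: x=8 y=5 z=4. PCs: A@0 B@1
Step 2: thread A executes A1 (x = z). Shared: x=4 y=5 z=4. PCs: A@1 B@1
Step 3: thread A executes A2 (y = z). Shared: x=4 y=4 z=4. PCs: A@2 B@1

Answer: x=4 y=4 z=4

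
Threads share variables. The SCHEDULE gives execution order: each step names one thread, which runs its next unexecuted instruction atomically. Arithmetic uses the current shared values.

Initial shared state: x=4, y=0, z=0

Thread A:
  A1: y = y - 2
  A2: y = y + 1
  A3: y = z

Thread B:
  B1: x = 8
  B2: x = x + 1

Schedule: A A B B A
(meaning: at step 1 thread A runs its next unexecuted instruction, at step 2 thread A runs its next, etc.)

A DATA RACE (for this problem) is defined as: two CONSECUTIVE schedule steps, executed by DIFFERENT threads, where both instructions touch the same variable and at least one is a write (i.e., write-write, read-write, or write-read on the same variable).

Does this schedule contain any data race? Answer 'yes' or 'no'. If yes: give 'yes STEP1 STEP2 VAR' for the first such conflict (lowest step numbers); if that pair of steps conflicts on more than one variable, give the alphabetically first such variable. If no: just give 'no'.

Answer: no

Derivation:
Steps 1,2: same thread (A). No race.
Steps 2,3: A(r=y,w=y) vs B(r=-,w=x). No conflict.
Steps 3,4: same thread (B). No race.
Steps 4,5: B(r=x,w=x) vs A(r=z,w=y). No conflict.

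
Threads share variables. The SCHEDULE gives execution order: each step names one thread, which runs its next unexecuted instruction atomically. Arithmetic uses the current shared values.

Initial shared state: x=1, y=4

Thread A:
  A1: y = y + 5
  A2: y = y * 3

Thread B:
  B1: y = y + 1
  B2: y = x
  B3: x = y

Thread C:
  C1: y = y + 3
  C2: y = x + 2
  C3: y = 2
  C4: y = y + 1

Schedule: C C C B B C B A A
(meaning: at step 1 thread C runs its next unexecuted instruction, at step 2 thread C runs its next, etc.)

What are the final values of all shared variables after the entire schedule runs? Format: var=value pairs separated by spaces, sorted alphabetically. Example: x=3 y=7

Step 1: thread C executes C1 (y = y + 3). Shared: x=1 y=7. PCs: A@0 B@0 C@1
Step 2: thread C executes C2 (y = x + 2). Shared: x=1 y=3. PCs: A@0 B@0 C@2
Step 3: thread C executes C3 (y = 2). Shared: x=1 y=2. PCs: A@0 B@0 C@3
Step 4: thread B executes B1 (y = y + 1). Shared: x=1 y=3. PCs: A@0 B@1 C@3
Step 5: thread B executes B2 (y = x). Shared: x=1 y=1. PCs: A@0 B@2 C@3
Step 6: thread C executes C4 (y = y + 1). Shared: x=1 y=2. PCs: A@0 B@2 C@4
Step 7: thread B executes B3 (x = y). Shared: x=2 y=2. PCs: A@0 B@3 C@4
Step 8: thread A executes A1 (y = y + 5). Shared: x=2 y=7. PCs: A@1 B@3 C@4
Step 9: thread A executes A2 (y = y * 3). Shared: x=2 y=21. PCs: A@2 B@3 C@4

Answer: x=2 y=21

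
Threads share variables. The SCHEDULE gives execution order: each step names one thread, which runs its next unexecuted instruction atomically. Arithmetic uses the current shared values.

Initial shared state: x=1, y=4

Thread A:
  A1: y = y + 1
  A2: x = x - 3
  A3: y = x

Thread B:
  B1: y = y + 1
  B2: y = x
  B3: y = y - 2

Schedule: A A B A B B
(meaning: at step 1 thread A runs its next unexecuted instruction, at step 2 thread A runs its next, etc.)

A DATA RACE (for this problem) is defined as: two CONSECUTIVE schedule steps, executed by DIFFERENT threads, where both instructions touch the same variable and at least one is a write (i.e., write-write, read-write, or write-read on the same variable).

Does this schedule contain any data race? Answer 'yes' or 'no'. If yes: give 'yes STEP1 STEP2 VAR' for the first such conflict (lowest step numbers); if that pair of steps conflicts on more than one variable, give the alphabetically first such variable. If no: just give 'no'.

Answer: yes 3 4 y

Derivation:
Steps 1,2: same thread (A). No race.
Steps 2,3: A(r=x,w=x) vs B(r=y,w=y). No conflict.
Steps 3,4: B(y = y + 1) vs A(y = x). RACE on y (W-W).
Steps 4,5: A(y = x) vs B(y = x). RACE on y (W-W).
Steps 5,6: same thread (B). No race.
First conflict at steps 3,4.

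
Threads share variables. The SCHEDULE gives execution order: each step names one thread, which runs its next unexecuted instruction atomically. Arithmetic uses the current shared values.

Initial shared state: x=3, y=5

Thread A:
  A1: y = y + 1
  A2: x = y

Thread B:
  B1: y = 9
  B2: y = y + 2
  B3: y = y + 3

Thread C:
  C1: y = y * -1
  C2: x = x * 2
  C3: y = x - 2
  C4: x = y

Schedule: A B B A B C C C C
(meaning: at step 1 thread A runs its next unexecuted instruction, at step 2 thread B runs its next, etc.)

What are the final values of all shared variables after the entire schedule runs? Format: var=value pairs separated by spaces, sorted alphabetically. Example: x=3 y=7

Answer: x=20 y=20

Derivation:
Step 1: thread A executes A1 (y = y + 1). Shared: x=3 y=6. PCs: A@1 B@0 C@0
Step 2: thread B executes B1 (y = 9). Shared: x=3 y=9. PCs: A@1 B@1 C@0
Step 3: thread B executes B2 (y = y + 2). Shared: x=3 y=11. PCs: A@1 B@2 C@0
Step 4: thread A executes A2 (x = y). Shared: x=11 y=11. PCs: A@2 B@2 C@0
Step 5: thread B executes B3 (y = y + 3). Shared: x=11 y=14. PCs: A@2 B@3 C@0
Step 6: thread C executes C1 (y = y * -1). Shared: x=11 y=-14. PCs: A@2 B@3 C@1
Step 7: thread C executes C2 (x = x * 2). Shared: x=22 y=-14. PCs: A@2 B@3 C@2
Step 8: thread C executes C3 (y = x - 2). Shared: x=22 y=20. PCs: A@2 B@3 C@3
Step 9: thread C executes C4 (x = y). Shared: x=20 y=20. PCs: A@2 B@3 C@4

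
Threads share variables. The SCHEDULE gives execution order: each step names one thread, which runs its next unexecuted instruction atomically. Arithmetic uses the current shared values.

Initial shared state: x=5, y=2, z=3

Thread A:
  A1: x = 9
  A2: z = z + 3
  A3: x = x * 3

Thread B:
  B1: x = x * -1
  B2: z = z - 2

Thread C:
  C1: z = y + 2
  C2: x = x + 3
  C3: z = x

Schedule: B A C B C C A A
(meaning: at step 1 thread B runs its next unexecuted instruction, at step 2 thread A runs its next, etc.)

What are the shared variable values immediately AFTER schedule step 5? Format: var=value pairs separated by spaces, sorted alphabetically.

Step 1: thread B executes B1 (x = x * -1). Shared: x=-5 y=2 z=3. PCs: A@0 B@1 C@0
Step 2: thread A executes A1 (x = 9). Shared: x=9 y=2 z=3. PCs: A@1 B@1 C@0
Step 3: thread C executes C1 (z = y + 2). Shared: x=9 y=2 z=4. PCs: A@1 B@1 C@1
Step 4: thread B executes B2 (z = z - 2). Shared: x=9 y=2 z=2. PCs: A@1 B@2 C@1
Step 5: thread C executes C2 (x = x + 3). Shared: x=12 y=2 z=2. PCs: A@1 B@2 C@2

Answer: x=12 y=2 z=2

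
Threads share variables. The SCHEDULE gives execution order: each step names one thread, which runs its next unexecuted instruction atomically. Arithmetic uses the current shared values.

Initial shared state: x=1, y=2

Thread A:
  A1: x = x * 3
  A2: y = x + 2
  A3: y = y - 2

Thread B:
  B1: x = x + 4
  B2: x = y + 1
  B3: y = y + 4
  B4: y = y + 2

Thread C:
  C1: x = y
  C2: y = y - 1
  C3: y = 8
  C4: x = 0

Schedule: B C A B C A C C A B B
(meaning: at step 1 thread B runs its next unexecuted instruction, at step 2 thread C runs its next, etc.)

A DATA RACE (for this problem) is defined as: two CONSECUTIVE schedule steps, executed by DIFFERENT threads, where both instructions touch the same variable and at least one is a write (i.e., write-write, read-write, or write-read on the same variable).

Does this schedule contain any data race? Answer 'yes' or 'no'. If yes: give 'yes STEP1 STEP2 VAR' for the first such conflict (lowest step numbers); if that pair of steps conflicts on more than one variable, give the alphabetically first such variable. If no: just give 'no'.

Answer: yes 1 2 x

Derivation:
Steps 1,2: B(x = x + 4) vs C(x = y). RACE on x (W-W).
Steps 2,3: C(x = y) vs A(x = x * 3). RACE on x (W-W).
Steps 3,4: A(x = x * 3) vs B(x = y + 1). RACE on x (W-W).
Steps 4,5: B(x = y + 1) vs C(y = y - 1). RACE on y (R-W).
Steps 5,6: C(y = y - 1) vs A(y = x + 2). RACE on y (W-W).
Steps 6,7: A(y = x + 2) vs C(y = 8). RACE on y (W-W).
Steps 7,8: same thread (C). No race.
Steps 8,9: C(r=-,w=x) vs A(r=y,w=y). No conflict.
Steps 9,10: A(y = y - 2) vs B(y = y + 4). RACE on y (W-W).
Steps 10,11: same thread (B). No race.
First conflict at steps 1,2.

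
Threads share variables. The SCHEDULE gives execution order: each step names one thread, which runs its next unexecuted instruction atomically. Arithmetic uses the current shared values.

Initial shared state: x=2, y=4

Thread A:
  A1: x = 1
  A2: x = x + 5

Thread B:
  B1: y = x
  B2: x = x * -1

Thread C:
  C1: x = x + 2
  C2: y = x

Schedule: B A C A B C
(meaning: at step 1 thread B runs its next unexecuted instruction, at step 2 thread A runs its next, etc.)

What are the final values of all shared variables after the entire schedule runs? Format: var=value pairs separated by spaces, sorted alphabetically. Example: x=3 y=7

Step 1: thread B executes B1 (y = x). Shared: x=2 y=2. PCs: A@0 B@1 C@0
Step 2: thread A executes A1 (x = 1). Shared: x=1 y=2. PCs: A@1 B@1 C@0
Step 3: thread C executes C1 (x = x + 2). Shared: x=3 y=2. PCs: A@1 B@1 C@1
Step 4: thread A executes A2 (x = x + 5). Shared: x=8 y=2. PCs: A@2 B@1 C@1
Step 5: thread B executes B2 (x = x * -1). Shared: x=-8 y=2. PCs: A@2 B@2 C@1
Step 6: thread C executes C2 (y = x). Shared: x=-8 y=-8. PCs: A@2 B@2 C@2

Answer: x=-8 y=-8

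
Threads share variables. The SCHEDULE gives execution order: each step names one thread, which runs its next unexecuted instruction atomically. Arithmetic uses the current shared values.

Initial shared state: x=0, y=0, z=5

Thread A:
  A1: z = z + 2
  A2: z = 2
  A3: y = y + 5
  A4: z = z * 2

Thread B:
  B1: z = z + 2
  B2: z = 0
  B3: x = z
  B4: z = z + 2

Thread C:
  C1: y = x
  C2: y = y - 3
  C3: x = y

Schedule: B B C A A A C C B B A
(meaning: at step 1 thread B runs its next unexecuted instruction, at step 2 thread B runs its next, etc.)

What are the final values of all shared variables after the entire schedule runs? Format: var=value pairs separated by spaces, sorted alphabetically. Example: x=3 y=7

Step 1: thread B executes B1 (z = z + 2). Shared: x=0 y=0 z=7. PCs: A@0 B@1 C@0
Step 2: thread B executes B2 (z = 0). Shared: x=0 y=0 z=0. PCs: A@0 B@2 C@0
Step 3: thread C executes C1 (y = x). Shared: x=0 y=0 z=0. PCs: A@0 B@2 C@1
Step 4: thread A executes A1 (z = z + 2). Shared: x=0 y=0 z=2. PCs: A@1 B@2 C@1
Step 5: thread A executes A2 (z = 2). Shared: x=0 y=0 z=2. PCs: A@2 B@2 C@1
Step 6: thread A executes A3 (y = y + 5). Shared: x=0 y=5 z=2. PCs: A@3 B@2 C@1
Step 7: thread C executes C2 (y = y - 3). Shared: x=0 y=2 z=2. PCs: A@3 B@2 C@2
Step 8: thread C executes C3 (x = y). Shared: x=2 y=2 z=2. PCs: A@3 B@2 C@3
Step 9: thread B executes B3 (x = z). Shared: x=2 y=2 z=2. PCs: A@3 B@3 C@3
Step 10: thread B executes B4 (z = z + 2). Shared: x=2 y=2 z=4. PCs: A@3 B@4 C@3
Step 11: thread A executes A4 (z = z * 2). Shared: x=2 y=2 z=8. PCs: A@4 B@4 C@3

Answer: x=2 y=2 z=8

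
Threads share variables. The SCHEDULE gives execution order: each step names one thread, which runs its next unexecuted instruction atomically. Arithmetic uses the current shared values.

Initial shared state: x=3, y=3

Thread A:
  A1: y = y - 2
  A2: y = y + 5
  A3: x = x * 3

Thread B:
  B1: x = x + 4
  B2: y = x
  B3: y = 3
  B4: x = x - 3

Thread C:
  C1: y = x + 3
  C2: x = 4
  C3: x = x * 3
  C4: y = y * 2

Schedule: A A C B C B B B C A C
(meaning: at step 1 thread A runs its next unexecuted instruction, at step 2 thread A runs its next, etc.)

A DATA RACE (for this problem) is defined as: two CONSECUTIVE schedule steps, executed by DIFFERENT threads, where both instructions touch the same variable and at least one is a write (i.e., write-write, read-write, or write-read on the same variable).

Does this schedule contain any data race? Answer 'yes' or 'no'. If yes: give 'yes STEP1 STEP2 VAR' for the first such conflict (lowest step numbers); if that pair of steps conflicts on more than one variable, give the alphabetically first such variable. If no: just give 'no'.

Answer: yes 2 3 y

Derivation:
Steps 1,2: same thread (A). No race.
Steps 2,3: A(y = y + 5) vs C(y = x + 3). RACE on y (W-W).
Steps 3,4: C(y = x + 3) vs B(x = x + 4). RACE on x (R-W).
Steps 4,5: B(x = x + 4) vs C(x = 4). RACE on x (W-W).
Steps 5,6: C(x = 4) vs B(y = x). RACE on x (W-R).
Steps 6,7: same thread (B). No race.
Steps 7,8: same thread (B). No race.
Steps 8,9: B(x = x - 3) vs C(x = x * 3). RACE on x (W-W).
Steps 9,10: C(x = x * 3) vs A(x = x * 3). RACE on x (W-W).
Steps 10,11: A(r=x,w=x) vs C(r=y,w=y). No conflict.
First conflict at steps 2,3.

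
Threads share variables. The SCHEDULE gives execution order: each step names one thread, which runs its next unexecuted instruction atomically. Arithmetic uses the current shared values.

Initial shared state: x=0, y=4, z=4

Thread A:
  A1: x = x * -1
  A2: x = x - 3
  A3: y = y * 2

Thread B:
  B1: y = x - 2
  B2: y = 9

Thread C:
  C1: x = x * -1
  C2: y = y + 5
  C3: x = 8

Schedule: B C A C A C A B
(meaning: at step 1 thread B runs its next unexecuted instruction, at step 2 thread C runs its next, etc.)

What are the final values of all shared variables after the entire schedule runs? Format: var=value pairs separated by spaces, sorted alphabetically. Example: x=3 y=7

Answer: x=8 y=9 z=4

Derivation:
Step 1: thread B executes B1 (y = x - 2). Shared: x=0 y=-2 z=4. PCs: A@0 B@1 C@0
Step 2: thread C executes C1 (x = x * -1). Shared: x=0 y=-2 z=4. PCs: A@0 B@1 C@1
Step 3: thread A executes A1 (x = x * -1). Shared: x=0 y=-2 z=4. PCs: A@1 B@1 C@1
Step 4: thread C executes C2 (y = y + 5). Shared: x=0 y=3 z=4. PCs: A@1 B@1 C@2
Step 5: thread A executes A2 (x = x - 3). Shared: x=-3 y=3 z=4. PCs: A@2 B@1 C@2
Step 6: thread C executes C3 (x = 8). Shared: x=8 y=3 z=4. PCs: A@2 B@1 C@3
Step 7: thread A executes A3 (y = y * 2). Shared: x=8 y=6 z=4. PCs: A@3 B@1 C@3
Step 8: thread B executes B2 (y = 9). Shared: x=8 y=9 z=4. PCs: A@3 B@2 C@3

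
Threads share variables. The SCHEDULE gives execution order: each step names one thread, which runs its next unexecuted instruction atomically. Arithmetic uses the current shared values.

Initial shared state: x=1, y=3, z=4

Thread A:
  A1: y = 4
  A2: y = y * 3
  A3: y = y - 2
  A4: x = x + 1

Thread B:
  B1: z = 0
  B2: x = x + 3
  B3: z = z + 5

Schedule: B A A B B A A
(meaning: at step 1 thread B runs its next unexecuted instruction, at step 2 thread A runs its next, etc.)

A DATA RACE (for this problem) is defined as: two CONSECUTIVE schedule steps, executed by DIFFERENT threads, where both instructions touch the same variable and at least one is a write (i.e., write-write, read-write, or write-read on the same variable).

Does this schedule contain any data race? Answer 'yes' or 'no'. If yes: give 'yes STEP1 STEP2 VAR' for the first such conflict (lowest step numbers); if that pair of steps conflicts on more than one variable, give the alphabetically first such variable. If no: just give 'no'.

Answer: no

Derivation:
Steps 1,2: B(r=-,w=z) vs A(r=-,w=y). No conflict.
Steps 2,3: same thread (A). No race.
Steps 3,4: A(r=y,w=y) vs B(r=x,w=x). No conflict.
Steps 4,5: same thread (B). No race.
Steps 5,6: B(r=z,w=z) vs A(r=y,w=y). No conflict.
Steps 6,7: same thread (A). No race.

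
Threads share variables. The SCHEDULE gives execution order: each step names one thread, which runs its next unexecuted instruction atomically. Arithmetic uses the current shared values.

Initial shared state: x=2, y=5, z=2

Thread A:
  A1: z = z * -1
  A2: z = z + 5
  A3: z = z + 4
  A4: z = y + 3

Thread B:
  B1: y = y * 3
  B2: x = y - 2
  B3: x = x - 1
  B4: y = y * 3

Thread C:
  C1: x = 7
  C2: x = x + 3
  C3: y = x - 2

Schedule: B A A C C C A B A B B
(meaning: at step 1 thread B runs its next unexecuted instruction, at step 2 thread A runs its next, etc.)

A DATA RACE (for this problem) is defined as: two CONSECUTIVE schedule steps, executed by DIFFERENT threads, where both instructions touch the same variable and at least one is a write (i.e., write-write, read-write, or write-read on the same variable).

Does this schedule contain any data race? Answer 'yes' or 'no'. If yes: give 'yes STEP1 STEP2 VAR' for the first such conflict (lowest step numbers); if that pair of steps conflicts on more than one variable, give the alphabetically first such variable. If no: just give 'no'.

Steps 1,2: B(r=y,w=y) vs A(r=z,w=z). No conflict.
Steps 2,3: same thread (A). No race.
Steps 3,4: A(r=z,w=z) vs C(r=-,w=x). No conflict.
Steps 4,5: same thread (C). No race.
Steps 5,6: same thread (C). No race.
Steps 6,7: C(r=x,w=y) vs A(r=z,w=z). No conflict.
Steps 7,8: A(r=z,w=z) vs B(r=y,w=x). No conflict.
Steps 8,9: B(r=y,w=x) vs A(r=y,w=z). No conflict.
Steps 9,10: A(r=y,w=z) vs B(r=x,w=x). No conflict.
Steps 10,11: same thread (B). No race.

Answer: no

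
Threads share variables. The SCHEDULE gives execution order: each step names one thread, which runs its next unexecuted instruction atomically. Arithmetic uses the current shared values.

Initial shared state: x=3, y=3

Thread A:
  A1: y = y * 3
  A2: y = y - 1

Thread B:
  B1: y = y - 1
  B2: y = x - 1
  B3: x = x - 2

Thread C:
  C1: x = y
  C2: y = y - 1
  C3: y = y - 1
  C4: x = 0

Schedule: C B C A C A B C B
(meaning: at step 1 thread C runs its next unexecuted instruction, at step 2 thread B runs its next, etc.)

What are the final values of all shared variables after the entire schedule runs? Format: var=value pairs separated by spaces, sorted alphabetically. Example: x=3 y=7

Answer: x=-2 y=2

Derivation:
Step 1: thread C executes C1 (x = y). Shared: x=3 y=3. PCs: A@0 B@0 C@1
Step 2: thread B executes B1 (y = y - 1). Shared: x=3 y=2. PCs: A@0 B@1 C@1
Step 3: thread C executes C2 (y = y - 1). Shared: x=3 y=1. PCs: A@0 B@1 C@2
Step 4: thread A executes A1 (y = y * 3). Shared: x=3 y=3. PCs: A@1 B@1 C@2
Step 5: thread C executes C3 (y = y - 1). Shared: x=3 y=2. PCs: A@1 B@1 C@3
Step 6: thread A executes A2 (y = y - 1). Shared: x=3 y=1. PCs: A@2 B@1 C@3
Step 7: thread B executes B2 (y = x - 1). Shared: x=3 y=2. PCs: A@2 B@2 C@3
Step 8: thread C executes C4 (x = 0). Shared: x=0 y=2. PCs: A@2 B@2 C@4
Step 9: thread B executes B3 (x = x - 2). Shared: x=-2 y=2. PCs: A@2 B@3 C@4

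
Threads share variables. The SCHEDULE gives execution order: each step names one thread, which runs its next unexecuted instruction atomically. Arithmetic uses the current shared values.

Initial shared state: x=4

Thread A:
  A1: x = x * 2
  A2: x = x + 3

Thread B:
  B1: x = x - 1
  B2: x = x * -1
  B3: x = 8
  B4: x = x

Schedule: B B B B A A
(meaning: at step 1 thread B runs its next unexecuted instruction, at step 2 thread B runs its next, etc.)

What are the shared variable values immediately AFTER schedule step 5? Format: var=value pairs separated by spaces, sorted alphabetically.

Answer: x=16

Derivation:
Step 1: thread B executes B1 (x = x - 1). Shared: x=3. PCs: A@0 B@1
Step 2: thread B executes B2 (x = x * -1). Shared: x=-3. PCs: A@0 B@2
Step 3: thread B executes B3 (x = 8). Shared: x=8. PCs: A@0 B@3
Step 4: thread B executes B4 (x = x). Shared: x=8. PCs: A@0 B@4
Step 5: thread A executes A1 (x = x * 2). Shared: x=16. PCs: A@1 B@4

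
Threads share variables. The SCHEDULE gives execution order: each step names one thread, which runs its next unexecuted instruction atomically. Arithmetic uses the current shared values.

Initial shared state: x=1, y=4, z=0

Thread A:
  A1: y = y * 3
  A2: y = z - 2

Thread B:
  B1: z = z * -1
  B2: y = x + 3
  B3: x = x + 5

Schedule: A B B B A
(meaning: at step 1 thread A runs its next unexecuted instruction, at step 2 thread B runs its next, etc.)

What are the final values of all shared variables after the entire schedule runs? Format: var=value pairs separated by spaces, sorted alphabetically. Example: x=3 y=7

Step 1: thread A executes A1 (y = y * 3). Shared: x=1 y=12 z=0. PCs: A@1 B@0
Step 2: thread B executes B1 (z = z * -1). Shared: x=1 y=12 z=0. PCs: A@1 B@1
Step 3: thread B executes B2 (y = x + 3). Shared: x=1 y=4 z=0. PCs: A@1 B@2
Step 4: thread B executes B3 (x = x + 5). Shared: x=6 y=4 z=0. PCs: A@1 B@3
Step 5: thread A executes A2 (y = z - 2). Shared: x=6 y=-2 z=0. PCs: A@2 B@3

Answer: x=6 y=-2 z=0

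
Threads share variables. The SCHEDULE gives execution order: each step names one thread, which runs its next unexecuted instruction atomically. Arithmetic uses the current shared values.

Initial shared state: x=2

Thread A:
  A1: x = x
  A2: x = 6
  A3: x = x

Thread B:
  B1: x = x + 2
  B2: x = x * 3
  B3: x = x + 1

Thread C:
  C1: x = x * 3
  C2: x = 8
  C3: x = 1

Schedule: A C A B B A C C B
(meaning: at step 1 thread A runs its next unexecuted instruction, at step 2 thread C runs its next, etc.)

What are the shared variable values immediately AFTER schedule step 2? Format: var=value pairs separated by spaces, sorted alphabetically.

Step 1: thread A executes A1 (x = x). Shared: x=2. PCs: A@1 B@0 C@0
Step 2: thread C executes C1 (x = x * 3). Shared: x=6. PCs: A@1 B@0 C@1

Answer: x=6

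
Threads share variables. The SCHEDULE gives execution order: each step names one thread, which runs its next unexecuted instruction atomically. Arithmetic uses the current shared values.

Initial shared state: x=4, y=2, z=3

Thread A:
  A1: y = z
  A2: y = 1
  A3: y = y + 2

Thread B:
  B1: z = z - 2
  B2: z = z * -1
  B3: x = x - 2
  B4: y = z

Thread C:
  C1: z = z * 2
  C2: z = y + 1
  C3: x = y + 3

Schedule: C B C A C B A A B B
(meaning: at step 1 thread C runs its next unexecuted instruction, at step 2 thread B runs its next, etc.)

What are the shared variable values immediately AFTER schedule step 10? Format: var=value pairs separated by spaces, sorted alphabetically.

Step 1: thread C executes C1 (z = z * 2). Shared: x=4 y=2 z=6. PCs: A@0 B@0 C@1
Step 2: thread B executes B1 (z = z - 2). Shared: x=4 y=2 z=4. PCs: A@0 B@1 C@1
Step 3: thread C executes C2 (z = y + 1). Shared: x=4 y=2 z=3. PCs: A@0 B@1 C@2
Step 4: thread A executes A1 (y = z). Shared: x=4 y=3 z=3. PCs: A@1 B@1 C@2
Step 5: thread C executes C3 (x = y + 3). Shared: x=6 y=3 z=3. PCs: A@1 B@1 C@3
Step 6: thread B executes B2 (z = z * -1). Shared: x=6 y=3 z=-3. PCs: A@1 B@2 C@3
Step 7: thread A executes A2 (y = 1). Shared: x=6 y=1 z=-3. PCs: A@2 B@2 C@3
Step 8: thread A executes A3 (y = y + 2). Shared: x=6 y=3 z=-3. PCs: A@3 B@2 C@3
Step 9: thread B executes B3 (x = x - 2). Shared: x=4 y=3 z=-3. PCs: A@3 B@3 C@3
Step 10: thread B executes B4 (y = z). Shared: x=4 y=-3 z=-3. PCs: A@3 B@4 C@3

Answer: x=4 y=-3 z=-3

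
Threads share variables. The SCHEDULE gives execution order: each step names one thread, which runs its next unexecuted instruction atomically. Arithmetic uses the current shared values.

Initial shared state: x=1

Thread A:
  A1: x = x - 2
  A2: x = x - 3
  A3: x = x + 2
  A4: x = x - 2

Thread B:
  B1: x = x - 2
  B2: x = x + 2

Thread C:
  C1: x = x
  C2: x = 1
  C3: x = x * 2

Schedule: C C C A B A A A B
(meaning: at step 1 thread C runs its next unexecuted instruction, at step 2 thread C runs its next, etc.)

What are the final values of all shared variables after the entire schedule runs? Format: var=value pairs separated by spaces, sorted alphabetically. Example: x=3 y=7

Answer: x=-3

Derivation:
Step 1: thread C executes C1 (x = x). Shared: x=1. PCs: A@0 B@0 C@1
Step 2: thread C executes C2 (x = 1). Shared: x=1. PCs: A@0 B@0 C@2
Step 3: thread C executes C3 (x = x * 2). Shared: x=2. PCs: A@0 B@0 C@3
Step 4: thread A executes A1 (x = x - 2). Shared: x=0. PCs: A@1 B@0 C@3
Step 5: thread B executes B1 (x = x - 2). Shared: x=-2. PCs: A@1 B@1 C@3
Step 6: thread A executes A2 (x = x - 3). Shared: x=-5. PCs: A@2 B@1 C@3
Step 7: thread A executes A3 (x = x + 2). Shared: x=-3. PCs: A@3 B@1 C@3
Step 8: thread A executes A4 (x = x - 2). Shared: x=-5. PCs: A@4 B@1 C@3
Step 9: thread B executes B2 (x = x + 2). Shared: x=-3. PCs: A@4 B@2 C@3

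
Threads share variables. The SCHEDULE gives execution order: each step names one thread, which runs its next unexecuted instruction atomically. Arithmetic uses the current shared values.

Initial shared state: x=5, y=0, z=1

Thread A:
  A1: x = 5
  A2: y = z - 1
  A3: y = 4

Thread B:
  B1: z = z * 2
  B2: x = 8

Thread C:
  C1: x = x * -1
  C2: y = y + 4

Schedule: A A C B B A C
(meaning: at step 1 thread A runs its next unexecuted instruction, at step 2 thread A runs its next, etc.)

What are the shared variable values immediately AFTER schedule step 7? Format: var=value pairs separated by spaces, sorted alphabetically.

Answer: x=8 y=8 z=2

Derivation:
Step 1: thread A executes A1 (x = 5). Shared: x=5 y=0 z=1. PCs: A@1 B@0 C@0
Step 2: thread A executes A2 (y = z - 1). Shared: x=5 y=0 z=1. PCs: A@2 B@0 C@0
Step 3: thread C executes C1 (x = x * -1). Shared: x=-5 y=0 z=1. PCs: A@2 B@0 C@1
Step 4: thread B executes B1 (z = z * 2). Shared: x=-5 y=0 z=2. PCs: A@2 B@1 C@1
Step 5: thread B executes B2 (x = 8). Shared: x=8 y=0 z=2. PCs: A@2 B@2 C@1
Step 6: thread A executes A3 (y = 4). Shared: x=8 y=4 z=2. PCs: A@3 B@2 C@1
Step 7: thread C executes C2 (y = y + 4). Shared: x=8 y=8 z=2. PCs: A@3 B@2 C@2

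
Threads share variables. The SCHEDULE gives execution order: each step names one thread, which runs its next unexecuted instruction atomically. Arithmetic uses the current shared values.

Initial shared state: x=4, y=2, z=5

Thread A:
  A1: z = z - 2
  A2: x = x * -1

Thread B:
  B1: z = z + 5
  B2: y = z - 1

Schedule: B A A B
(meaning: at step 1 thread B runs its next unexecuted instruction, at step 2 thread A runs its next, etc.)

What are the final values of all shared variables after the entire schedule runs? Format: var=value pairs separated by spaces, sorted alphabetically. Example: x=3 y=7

Step 1: thread B executes B1 (z = z + 5). Shared: x=4 y=2 z=10. PCs: A@0 B@1
Step 2: thread A executes A1 (z = z - 2). Shared: x=4 y=2 z=8. PCs: A@1 B@1
Step 3: thread A executes A2 (x = x * -1). Shared: x=-4 y=2 z=8. PCs: A@2 B@1
Step 4: thread B executes B2 (y = z - 1). Shared: x=-4 y=7 z=8. PCs: A@2 B@2

Answer: x=-4 y=7 z=8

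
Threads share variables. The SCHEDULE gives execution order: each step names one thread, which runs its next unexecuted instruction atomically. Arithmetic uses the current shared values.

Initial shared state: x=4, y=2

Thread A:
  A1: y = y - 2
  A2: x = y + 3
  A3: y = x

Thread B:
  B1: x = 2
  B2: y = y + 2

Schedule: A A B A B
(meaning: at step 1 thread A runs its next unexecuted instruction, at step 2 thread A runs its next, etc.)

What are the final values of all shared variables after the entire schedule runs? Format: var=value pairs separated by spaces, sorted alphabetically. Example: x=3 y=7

Step 1: thread A executes A1 (y = y - 2). Shared: x=4 y=0. PCs: A@1 B@0
Step 2: thread A executes A2 (x = y + 3). Shared: x=3 y=0. PCs: A@2 B@0
Step 3: thread B executes B1 (x = 2). Shared: x=2 y=0. PCs: A@2 B@1
Step 4: thread A executes A3 (y = x). Shared: x=2 y=2. PCs: A@3 B@1
Step 5: thread B executes B2 (y = y + 2). Shared: x=2 y=4. PCs: A@3 B@2

Answer: x=2 y=4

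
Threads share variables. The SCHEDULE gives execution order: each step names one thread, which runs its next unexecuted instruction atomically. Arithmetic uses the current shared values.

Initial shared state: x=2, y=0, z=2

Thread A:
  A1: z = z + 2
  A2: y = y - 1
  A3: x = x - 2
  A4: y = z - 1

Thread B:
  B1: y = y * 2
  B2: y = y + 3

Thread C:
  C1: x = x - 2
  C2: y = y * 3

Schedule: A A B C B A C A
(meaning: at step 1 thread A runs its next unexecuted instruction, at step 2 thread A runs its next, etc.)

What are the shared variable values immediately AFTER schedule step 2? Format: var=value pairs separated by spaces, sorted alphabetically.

Step 1: thread A executes A1 (z = z + 2). Shared: x=2 y=0 z=4. PCs: A@1 B@0 C@0
Step 2: thread A executes A2 (y = y - 1). Shared: x=2 y=-1 z=4. PCs: A@2 B@0 C@0

Answer: x=2 y=-1 z=4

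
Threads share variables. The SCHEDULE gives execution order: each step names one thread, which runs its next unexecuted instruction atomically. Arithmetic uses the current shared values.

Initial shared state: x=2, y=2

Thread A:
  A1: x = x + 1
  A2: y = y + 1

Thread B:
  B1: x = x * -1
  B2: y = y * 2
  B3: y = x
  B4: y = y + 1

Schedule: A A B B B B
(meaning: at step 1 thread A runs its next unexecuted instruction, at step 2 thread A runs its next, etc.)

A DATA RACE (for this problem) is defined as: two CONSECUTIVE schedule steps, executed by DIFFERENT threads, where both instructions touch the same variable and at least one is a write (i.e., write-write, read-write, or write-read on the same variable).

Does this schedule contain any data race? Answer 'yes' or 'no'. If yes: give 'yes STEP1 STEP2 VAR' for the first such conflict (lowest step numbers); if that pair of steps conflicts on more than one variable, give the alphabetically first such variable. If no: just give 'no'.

Answer: no

Derivation:
Steps 1,2: same thread (A). No race.
Steps 2,3: A(r=y,w=y) vs B(r=x,w=x). No conflict.
Steps 3,4: same thread (B). No race.
Steps 4,5: same thread (B). No race.
Steps 5,6: same thread (B). No race.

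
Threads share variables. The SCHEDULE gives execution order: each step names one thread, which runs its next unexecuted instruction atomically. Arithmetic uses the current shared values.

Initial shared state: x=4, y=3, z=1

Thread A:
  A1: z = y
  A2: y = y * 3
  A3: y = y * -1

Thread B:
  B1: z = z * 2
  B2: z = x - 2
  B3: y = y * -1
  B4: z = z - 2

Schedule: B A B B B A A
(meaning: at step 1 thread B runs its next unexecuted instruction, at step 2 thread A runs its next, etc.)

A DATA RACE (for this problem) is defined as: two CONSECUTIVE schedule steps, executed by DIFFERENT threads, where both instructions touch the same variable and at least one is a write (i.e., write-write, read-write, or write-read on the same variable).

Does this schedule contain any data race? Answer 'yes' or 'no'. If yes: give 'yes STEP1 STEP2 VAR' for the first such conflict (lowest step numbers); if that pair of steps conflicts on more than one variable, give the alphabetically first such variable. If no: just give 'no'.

Steps 1,2: B(z = z * 2) vs A(z = y). RACE on z (W-W).
Steps 2,3: A(z = y) vs B(z = x - 2). RACE on z (W-W).
Steps 3,4: same thread (B). No race.
Steps 4,5: same thread (B). No race.
Steps 5,6: B(r=z,w=z) vs A(r=y,w=y). No conflict.
Steps 6,7: same thread (A). No race.
First conflict at steps 1,2.

Answer: yes 1 2 z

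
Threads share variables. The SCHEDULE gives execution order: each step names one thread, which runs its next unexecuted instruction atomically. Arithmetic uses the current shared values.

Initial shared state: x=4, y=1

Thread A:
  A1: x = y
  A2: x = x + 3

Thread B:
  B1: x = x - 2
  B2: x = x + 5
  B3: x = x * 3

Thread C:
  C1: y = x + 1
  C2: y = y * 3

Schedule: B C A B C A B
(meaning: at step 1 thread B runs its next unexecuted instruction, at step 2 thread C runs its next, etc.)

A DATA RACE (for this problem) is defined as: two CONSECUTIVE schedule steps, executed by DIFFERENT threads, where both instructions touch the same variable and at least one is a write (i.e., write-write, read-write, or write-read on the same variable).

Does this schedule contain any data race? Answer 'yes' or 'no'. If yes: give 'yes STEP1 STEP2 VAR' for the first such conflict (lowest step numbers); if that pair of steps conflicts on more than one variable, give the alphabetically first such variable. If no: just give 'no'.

Answer: yes 1 2 x

Derivation:
Steps 1,2: B(x = x - 2) vs C(y = x + 1). RACE on x (W-R).
Steps 2,3: C(y = x + 1) vs A(x = y). RACE on x (R-W), y (W-R). Multiple vars; alphabetically first is x.
Steps 3,4: A(x = y) vs B(x = x + 5). RACE on x (W-W).
Steps 4,5: B(r=x,w=x) vs C(r=y,w=y). No conflict.
Steps 5,6: C(r=y,w=y) vs A(r=x,w=x). No conflict.
Steps 6,7: A(x = x + 3) vs B(x = x * 3). RACE on x (W-W).
First conflict at steps 1,2.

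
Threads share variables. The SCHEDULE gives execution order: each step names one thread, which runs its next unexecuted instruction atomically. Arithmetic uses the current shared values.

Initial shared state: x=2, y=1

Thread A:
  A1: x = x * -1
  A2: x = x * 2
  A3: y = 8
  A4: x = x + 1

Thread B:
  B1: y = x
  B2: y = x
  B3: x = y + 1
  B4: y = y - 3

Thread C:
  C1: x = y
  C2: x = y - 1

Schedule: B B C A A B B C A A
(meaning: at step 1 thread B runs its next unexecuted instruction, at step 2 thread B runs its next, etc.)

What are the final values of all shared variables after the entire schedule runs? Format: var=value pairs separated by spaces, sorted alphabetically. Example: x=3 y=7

Step 1: thread B executes B1 (y = x). Shared: x=2 y=2. PCs: A@0 B@1 C@0
Step 2: thread B executes B2 (y = x). Shared: x=2 y=2. PCs: A@0 B@2 C@0
Step 3: thread C executes C1 (x = y). Shared: x=2 y=2. PCs: A@0 B@2 C@1
Step 4: thread A executes A1 (x = x * -1). Shared: x=-2 y=2. PCs: A@1 B@2 C@1
Step 5: thread A executes A2 (x = x * 2). Shared: x=-4 y=2. PCs: A@2 B@2 C@1
Step 6: thread B executes B3 (x = y + 1). Shared: x=3 y=2. PCs: A@2 B@3 C@1
Step 7: thread B executes B4 (y = y - 3). Shared: x=3 y=-1. PCs: A@2 B@4 C@1
Step 8: thread C executes C2 (x = y - 1). Shared: x=-2 y=-1. PCs: A@2 B@4 C@2
Step 9: thread A executes A3 (y = 8). Shared: x=-2 y=8. PCs: A@3 B@4 C@2
Step 10: thread A executes A4 (x = x + 1). Shared: x=-1 y=8. PCs: A@4 B@4 C@2

Answer: x=-1 y=8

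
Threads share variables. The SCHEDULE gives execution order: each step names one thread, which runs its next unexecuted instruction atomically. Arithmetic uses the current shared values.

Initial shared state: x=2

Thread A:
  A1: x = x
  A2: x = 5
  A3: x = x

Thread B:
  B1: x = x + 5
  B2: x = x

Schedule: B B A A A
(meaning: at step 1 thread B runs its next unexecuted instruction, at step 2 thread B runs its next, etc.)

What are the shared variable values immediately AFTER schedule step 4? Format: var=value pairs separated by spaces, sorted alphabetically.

Step 1: thread B executes B1 (x = x + 5). Shared: x=7. PCs: A@0 B@1
Step 2: thread B executes B2 (x = x). Shared: x=7. PCs: A@0 B@2
Step 3: thread A executes A1 (x = x). Shared: x=7. PCs: A@1 B@2
Step 4: thread A executes A2 (x = 5). Shared: x=5. PCs: A@2 B@2

Answer: x=5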